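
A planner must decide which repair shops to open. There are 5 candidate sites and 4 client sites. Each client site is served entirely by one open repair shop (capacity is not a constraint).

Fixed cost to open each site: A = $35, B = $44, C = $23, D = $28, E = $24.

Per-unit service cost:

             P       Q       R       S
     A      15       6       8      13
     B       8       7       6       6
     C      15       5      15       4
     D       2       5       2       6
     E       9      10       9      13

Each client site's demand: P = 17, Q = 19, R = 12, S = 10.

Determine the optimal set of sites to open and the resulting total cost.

For any fixed open set, each client site goes to its cheapest open site; total = fixed + service.
{D}: P→D 2·17=34, Q→D 5·19=95, R→D 2·12=24, S→D 6·10=60. Service 213; fixed 28; total 241.
{C, D}: service 193 + fixed 51 = 244
{D, E}: service 213 + fixed 52 = 265
{A, B, C, D, E}: P→D 2·17=34, Q→C 5·19=95, R→D 2·12=24, S→C 4·10=40. Service 193; fixed 154; total 347.
No other subset beats 241.

Open D only; minimum total cost 241.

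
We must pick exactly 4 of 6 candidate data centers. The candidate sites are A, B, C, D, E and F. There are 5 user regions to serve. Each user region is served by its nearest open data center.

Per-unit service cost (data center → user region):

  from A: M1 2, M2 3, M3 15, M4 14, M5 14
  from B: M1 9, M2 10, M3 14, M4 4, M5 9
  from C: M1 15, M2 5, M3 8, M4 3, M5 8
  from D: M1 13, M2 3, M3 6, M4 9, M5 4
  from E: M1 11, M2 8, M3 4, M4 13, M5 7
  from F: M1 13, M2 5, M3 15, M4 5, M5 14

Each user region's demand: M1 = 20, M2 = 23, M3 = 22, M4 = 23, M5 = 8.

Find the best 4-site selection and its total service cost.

With exactly 4 open, each user region uses its cheapest among the chosen.
{A, C, D, E}: M1→A 2·20=40, M2→A 3·23=69, M3→E 4·22=88, M4→C 3·23=69, M5→D 4·8=32. Service cost 298.
{A, B, D, E}: service cost 321
{A, B, C, E}: service cost 322
Among all 15 size-4 choices, {A, C, D, E} is lowest.

Choose A, C, D and E; total service cost 298.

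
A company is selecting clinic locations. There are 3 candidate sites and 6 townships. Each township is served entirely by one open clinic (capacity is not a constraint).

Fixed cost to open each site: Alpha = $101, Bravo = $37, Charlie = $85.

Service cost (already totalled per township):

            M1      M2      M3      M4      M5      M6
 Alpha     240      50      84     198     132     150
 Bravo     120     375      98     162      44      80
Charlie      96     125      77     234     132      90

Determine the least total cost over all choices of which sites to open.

For any fixed open set, each township goes to its cheapest open site; total = fixed + service.
{Alpha, Bravo}: M1→Bravo 120, M2→Alpha 50, M3→Alpha 84, M4→Bravo 162, M5→Bravo 44, M6→Bravo 80. Service 540; fixed 138; total 678.
{Bravo, Charlie}: M1→Charlie 96, M2→Charlie 125, M3→Charlie 77, M4→Bravo 162, M5→Bravo 44, M6→Bravo 80. Service 584; fixed 122; total 706.
{Alpha, Bravo, Charlie}: M1→Charlie 96, M2→Alpha 50, M3→Charlie 77, M4→Bravo 162, M5→Bravo 44, M6→Bravo 80. Service 509; fixed 223; total 732.
{Bravo}: M1→Bravo 120, M2→Bravo 375, M3→Bravo 98, M4→Bravo 162, M5→Bravo 44, M6→Bravo 80. Service 879; fixed 37; total 916.
No other subset beats 678.

Minimum total cost: 678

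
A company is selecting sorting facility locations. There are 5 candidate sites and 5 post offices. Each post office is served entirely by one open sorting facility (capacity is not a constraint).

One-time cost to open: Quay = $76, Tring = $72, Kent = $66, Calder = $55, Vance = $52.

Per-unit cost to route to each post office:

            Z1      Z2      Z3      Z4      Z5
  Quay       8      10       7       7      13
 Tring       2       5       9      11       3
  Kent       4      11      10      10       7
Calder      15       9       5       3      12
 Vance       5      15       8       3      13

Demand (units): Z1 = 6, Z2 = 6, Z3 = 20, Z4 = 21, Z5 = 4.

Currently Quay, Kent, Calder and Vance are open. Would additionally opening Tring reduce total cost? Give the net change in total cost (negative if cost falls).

Current service cost with {Quay, Kent, Calder, Vance}: 269.
Adding Tring: each post office re-picks its cheapest; new service cost 217, saving 52.
Extra fixed cost: 72. Net change = 72 − 52 = 20.
(Totals: 518 → 538.)

No — net change +20 (cost rises by 20).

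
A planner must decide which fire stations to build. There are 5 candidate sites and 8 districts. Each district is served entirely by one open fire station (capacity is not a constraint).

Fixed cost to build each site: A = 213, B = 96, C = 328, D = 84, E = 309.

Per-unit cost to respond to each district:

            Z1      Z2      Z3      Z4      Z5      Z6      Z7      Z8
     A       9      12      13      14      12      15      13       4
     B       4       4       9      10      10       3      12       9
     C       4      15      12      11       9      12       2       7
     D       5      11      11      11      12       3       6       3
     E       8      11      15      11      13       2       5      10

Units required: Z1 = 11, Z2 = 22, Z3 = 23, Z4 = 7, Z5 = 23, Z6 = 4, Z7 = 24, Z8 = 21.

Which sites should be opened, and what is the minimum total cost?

For any fixed open set, each district goes to its cheapest open site; total = fixed + service.
{B, D}: Z1→B 4·11=44, Z2→B 4·22=88, Z3→B 9·23=207, Z4→B 10·7=70, Z5→B 10·23=230, Z6→B 3·4=12, Z7→D 6·24=144, Z8→D 3·21=63. Service 858; fixed 180; total 1038.
{D}: Z1→D 5·11=55, Z2→D 11·22=242, Z3→D 11·23=253, Z4→D 11·7=77, Z5→D 12·23=276, Z6→D 3·4=12, Z7→D 6·24=144, Z8→D 3·21=63. Service 1122; fixed 84; total 1206.
{B}: service 1128 + fixed 96 = 1224
{A, B, C, D, E}: Z1→B 4·11=44, Z2→B 4·22=88, Z3→B 9·23=207, Z4→B 10·7=70, Z5→C 9·23=207, Z6→E 2·4=8, Z7→C 2·24=48, Z8→D 3·21=63. Service 735; fixed 1030; total 1765.
No other subset beats 1038.

Open B and D; minimum total cost 1038.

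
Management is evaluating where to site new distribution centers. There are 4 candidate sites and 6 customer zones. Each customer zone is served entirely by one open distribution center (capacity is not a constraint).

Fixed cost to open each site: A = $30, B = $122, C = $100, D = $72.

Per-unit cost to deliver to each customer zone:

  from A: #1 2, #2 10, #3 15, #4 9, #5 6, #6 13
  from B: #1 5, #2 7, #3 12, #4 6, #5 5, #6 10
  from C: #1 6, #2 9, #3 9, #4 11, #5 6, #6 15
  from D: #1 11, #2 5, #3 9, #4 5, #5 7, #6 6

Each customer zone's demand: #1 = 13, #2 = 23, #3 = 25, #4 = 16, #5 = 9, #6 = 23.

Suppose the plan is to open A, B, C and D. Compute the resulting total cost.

Total cost: 953

Each customer zone is assigned to its cheapest site among the open ones.
{A, B, C, D}: #1→A 2·13=26, #2→D 5·23=115, #3→C 9·25=225, #4→D 5·16=80, #5→B 5·9=45, #6→D 6·23=138. Service 629; fixed 324; total 953.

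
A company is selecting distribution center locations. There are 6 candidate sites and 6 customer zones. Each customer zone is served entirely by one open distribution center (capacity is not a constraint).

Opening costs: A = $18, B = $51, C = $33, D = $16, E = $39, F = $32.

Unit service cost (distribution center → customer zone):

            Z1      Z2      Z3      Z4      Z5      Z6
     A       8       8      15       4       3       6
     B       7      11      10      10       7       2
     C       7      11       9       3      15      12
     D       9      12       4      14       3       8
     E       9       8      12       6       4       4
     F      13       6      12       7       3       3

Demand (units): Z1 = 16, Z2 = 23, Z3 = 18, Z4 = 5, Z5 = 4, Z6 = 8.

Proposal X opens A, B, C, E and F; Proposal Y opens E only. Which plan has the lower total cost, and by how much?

Proposal X is cheaper by 33.

Proposal X: {A, B, C, E, F}: Z1→B 7·16=112, Z2→F 6·23=138, Z3→C 9·18=162, Z4→C 3·5=15, Z5→A 3·4=12, Z6→B 2·8=16. Service 455; fixed 173; total 628.
Proposal Y: {E}: Z1→E 9·16=144, Z2→E 8·23=184, Z3→E 12·18=216, Z4→E 6·5=30, Z5→E 4·4=16, Z6→E 4·8=32. Service 622; fixed 39; total 661.
Difference: |628 − 661| = 33.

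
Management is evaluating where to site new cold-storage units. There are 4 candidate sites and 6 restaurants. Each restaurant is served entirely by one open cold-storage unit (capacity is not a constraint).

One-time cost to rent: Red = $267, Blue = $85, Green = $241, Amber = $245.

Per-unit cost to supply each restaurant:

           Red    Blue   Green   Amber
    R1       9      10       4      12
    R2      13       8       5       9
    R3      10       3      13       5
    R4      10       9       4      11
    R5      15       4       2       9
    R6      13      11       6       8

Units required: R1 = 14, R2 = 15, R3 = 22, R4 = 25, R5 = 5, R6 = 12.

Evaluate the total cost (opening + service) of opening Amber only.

Total cost: 1074

Each restaurant is assigned to its cheapest site among the open ones.
{Amber}: R1→Amber 12·14=168, R2→Amber 9·15=135, R3→Amber 5·22=110, R4→Amber 11·25=275, R5→Amber 9·5=45, R6→Amber 8·12=96. Service 829; fixed 245; total 1074.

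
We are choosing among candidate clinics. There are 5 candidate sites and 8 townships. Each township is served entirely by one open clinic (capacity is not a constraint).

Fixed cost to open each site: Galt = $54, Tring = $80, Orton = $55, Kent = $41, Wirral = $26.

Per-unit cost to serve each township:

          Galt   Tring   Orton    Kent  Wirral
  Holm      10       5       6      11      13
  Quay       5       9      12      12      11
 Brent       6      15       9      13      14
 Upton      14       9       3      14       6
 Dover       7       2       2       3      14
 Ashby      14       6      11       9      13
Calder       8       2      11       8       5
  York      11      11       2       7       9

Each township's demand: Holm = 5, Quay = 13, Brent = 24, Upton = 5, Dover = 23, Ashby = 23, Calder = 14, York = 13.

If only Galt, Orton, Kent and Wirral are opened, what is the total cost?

Total cost: 779

Each township is assigned to its cheapest site among the open ones.
{Galt, Orton, Kent, Wirral}: Holm→Orton 6·5=30, Quay→Galt 5·13=65, Brent→Galt 6·24=144, Upton→Orton 3·5=15, Dover→Orton 2·23=46, Ashby→Kent 9·23=207, Calder→Wirral 5·14=70, York→Orton 2·13=26. Service 603; fixed 176; total 779.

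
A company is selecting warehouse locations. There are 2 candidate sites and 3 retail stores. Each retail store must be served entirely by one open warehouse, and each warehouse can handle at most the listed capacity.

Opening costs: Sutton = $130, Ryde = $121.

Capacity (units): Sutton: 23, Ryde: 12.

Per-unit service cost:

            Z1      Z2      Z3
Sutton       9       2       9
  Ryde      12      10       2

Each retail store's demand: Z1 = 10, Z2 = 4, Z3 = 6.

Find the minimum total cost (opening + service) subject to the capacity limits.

Minimum total cost: 282

Open {Sutton}: Z1→Sutton 9·10=90, Z2→Sutton 2·4=8, Z3→Sutton 9·6=54.
Loads: Sutton carries 20/23. Service 152; fixed 130; total 282.
Next best feasible plan costs 361.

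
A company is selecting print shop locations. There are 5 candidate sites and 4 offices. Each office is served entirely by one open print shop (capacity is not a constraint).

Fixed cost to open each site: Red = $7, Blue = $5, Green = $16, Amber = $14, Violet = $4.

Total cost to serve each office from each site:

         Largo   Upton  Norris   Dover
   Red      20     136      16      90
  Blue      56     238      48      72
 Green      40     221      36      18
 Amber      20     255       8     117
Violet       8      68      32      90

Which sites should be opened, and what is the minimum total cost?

Open Green, Amber and Violet; minimum total cost 136.

For any fixed open set, each office goes to its cheapest open site; total = fixed + service.
{Green, Amber, Violet}: Largo→Violet 8, Upton→Violet 68, Norris→Amber 8, Dover→Green 18. Service 102; fixed 34; total 136.
{Red, Green, Violet}: service 110 + fixed 27 = 137
{Blue, Green, Amber, Violet}: Largo→Violet 8, Upton→Violet 68, Norris→Amber 8, Dover→Green 18. Service 102; fixed 39; total 141.
{Red, Blue, Green, Amber, Violet}: Largo→Violet 8, Upton→Violet 68, Norris→Amber 8, Dover→Green 18. Service 102; fixed 46; total 148.
No other subset beats 136.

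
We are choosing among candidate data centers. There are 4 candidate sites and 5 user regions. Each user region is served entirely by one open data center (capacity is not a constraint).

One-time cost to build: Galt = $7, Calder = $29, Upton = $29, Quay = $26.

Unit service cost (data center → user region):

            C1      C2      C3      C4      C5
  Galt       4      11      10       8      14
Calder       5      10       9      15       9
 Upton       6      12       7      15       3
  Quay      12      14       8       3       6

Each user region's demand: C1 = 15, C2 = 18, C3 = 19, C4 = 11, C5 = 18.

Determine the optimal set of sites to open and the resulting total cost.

Open Galt, Upton and Quay; minimum total cost 540.

For any fixed open set, each user region goes to its cheapest open site; total = fixed + service.
{Galt, Upton, Quay}: C1→Galt 4·15=60, C2→Galt 11·18=198, C3→Upton 7·19=133, C4→Quay 3·11=33, C5→Upton 3·18=54. Service 478; fixed 62; total 540.
{Galt, Calder, Upton, Quay}: service 460 + fixed 91 = 551
{Calder, Upton, Quay}: service 475 + fixed 84 = 559
{Galt}: service 788 + fixed 7 = 795
(All 15 nonempty subsets were checked; Galt, Upton and Quay is lowest.)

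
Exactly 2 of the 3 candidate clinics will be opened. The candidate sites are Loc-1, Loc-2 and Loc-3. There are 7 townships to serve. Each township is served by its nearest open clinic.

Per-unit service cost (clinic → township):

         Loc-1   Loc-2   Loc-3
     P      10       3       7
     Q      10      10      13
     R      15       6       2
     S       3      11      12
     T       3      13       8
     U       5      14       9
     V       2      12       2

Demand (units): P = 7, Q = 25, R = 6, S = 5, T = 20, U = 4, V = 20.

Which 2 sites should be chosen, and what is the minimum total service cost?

With exactly 2 open, each township uses its cheapest among the chosen.
{Loc-1, Loc-2}: P→Loc-2 3·7=21, Q→Loc-1 10·25=250, R→Loc-2 6·6=36, S→Loc-1 3·5=15, T→Loc-1 3·20=60, U→Loc-1 5·4=20, V→Loc-1 2·20=40. Service cost 442.
{Loc-1, Loc-3}: service cost 446
{Loc-2, Loc-3}: service cost 574
Among all 3 size-2 choices, {Loc-1, Loc-2} is lowest.

Choose Loc-1 and Loc-2; total service cost 442.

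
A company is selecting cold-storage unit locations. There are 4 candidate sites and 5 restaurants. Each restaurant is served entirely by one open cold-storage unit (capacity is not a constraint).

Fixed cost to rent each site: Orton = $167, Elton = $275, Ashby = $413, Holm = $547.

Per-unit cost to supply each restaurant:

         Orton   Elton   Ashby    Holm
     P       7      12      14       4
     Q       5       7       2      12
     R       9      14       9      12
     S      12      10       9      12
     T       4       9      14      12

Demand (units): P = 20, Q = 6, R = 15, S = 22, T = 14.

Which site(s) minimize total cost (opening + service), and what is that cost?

Open Orton only; minimum total cost 792.

For any fixed open set, each restaurant goes to its cheapest open site; total = fixed + service.
{Orton}: P→Orton 7·20=140, Q→Orton 5·6=30, R→Orton 9·15=135, S→Orton 12·22=264, T→Orton 4·14=56. Service 625; fixed 167; total 792.
{Orton, Elton}: P→Orton 7·20=140, Q→Orton 5·6=30, R→Orton 9·15=135, S→Elton 10·22=220, T→Orton 4·14=56. Service 581; fixed 442; total 1023.
{Elton}: service 838 + fixed 275 = 1113
{Orton, Elton, Ashby, Holm}: P→Holm 4·20=80, Q→Ashby 2·6=12, R→Orton 9·15=135, S→Ashby 9·22=198, T→Orton 4·14=56. Service 481; fixed 1402; total 1883.
No other subset beats 792.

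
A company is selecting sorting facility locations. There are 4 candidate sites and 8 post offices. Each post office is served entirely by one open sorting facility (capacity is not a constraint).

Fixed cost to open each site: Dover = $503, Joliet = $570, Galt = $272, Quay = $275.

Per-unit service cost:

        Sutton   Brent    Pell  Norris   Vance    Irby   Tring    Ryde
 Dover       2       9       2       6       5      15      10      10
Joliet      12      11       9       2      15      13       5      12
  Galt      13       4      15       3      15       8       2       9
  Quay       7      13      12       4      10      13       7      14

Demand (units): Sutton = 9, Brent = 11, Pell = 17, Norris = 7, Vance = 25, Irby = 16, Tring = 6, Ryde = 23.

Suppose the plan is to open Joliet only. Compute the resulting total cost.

Each post office is assigned to its cheapest site among the open ones.
{Joliet}: Sutton→Joliet 12·9=108, Brent→Joliet 11·11=121, Pell→Joliet 9·17=153, Norris→Joliet 2·7=14, Vance→Joliet 15·25=375, Irby→Joliet 13·16=208, Tring→Joliet 5·6=30, Ryde→Joliet 12·23=276. Service 1285; fixed 570; total 1855.

Total cost: 1855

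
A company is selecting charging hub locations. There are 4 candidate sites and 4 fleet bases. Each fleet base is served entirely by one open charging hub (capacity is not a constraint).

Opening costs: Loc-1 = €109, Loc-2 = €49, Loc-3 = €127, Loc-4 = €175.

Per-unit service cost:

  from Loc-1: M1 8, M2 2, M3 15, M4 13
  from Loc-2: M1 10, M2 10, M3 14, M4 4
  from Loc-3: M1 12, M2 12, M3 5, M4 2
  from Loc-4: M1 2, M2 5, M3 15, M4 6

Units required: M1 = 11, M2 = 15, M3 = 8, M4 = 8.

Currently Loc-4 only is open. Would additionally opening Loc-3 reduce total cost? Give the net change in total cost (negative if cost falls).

Current service cost with {Loc-4}: 265.
Adding Loc-3: each fleet base re-picks its cheapest; new service cost 153, saving 112.
Extra fixed cost: 127. Net change = 127 − 112 = 15.
(Totals: 440 → 455.)

No — net change +15 (cost rises by 15).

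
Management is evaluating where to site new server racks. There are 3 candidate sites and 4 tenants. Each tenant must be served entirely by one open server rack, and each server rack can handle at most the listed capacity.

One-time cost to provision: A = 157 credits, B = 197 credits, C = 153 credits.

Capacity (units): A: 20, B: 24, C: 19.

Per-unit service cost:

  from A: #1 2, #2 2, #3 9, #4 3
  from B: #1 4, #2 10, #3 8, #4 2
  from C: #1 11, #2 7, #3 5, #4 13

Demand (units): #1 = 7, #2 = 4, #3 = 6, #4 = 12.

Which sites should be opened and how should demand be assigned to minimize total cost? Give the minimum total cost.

Open {A, C}: #1→A 2·7=14, #2→C 7·4=28, #3→C 5·6=30, #4→A 3·12=36.
Loads: A carries 19/20, C carries 10/19. Service 108; fixed 310; total 418.
Next best feasible plan costs 448.

Minimum total cost: 418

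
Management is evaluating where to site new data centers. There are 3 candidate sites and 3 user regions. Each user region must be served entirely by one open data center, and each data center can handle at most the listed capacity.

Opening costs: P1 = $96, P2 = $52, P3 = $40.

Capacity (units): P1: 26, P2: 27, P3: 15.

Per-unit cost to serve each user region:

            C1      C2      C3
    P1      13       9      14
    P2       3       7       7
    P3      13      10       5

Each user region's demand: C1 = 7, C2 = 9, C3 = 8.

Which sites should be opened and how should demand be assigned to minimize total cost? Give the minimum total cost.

Open {P2}: C1→P2 3·7=21, C2→P2 7·9=63, C3→P2 7·8=56.
Loads: P2 carries 24/27. Service 140; fixed 52; total 192.
Next best feasible plan costs 216.

Minimum total cost: 192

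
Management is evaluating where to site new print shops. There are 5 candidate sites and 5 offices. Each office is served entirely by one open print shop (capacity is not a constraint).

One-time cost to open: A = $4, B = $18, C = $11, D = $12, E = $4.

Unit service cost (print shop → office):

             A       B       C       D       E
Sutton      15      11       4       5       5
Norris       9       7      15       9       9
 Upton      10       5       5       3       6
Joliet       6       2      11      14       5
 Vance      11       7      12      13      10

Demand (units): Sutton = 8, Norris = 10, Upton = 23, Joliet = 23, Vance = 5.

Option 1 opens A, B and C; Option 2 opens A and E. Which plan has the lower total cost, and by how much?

Option 1 is cheaper by 110.

Option 1: {A, B, C}: Sutton→C 4·8=32, Norris→B 7·10=70, Upton→B 5·23=115, Joliet→B 2·23=46, Vance→B 7·5=35. Service 298; fixed 33; total 331.
Option 2: {A, E}: Sutton→E 5·8=40, Norris→A 9·10=90, Upton→E 6·23=138, Joliet→E 5·23=115, Vance→E 10·5=50. Service 433; fixed 8; total 441.
Difference: |331 − 441| = 110.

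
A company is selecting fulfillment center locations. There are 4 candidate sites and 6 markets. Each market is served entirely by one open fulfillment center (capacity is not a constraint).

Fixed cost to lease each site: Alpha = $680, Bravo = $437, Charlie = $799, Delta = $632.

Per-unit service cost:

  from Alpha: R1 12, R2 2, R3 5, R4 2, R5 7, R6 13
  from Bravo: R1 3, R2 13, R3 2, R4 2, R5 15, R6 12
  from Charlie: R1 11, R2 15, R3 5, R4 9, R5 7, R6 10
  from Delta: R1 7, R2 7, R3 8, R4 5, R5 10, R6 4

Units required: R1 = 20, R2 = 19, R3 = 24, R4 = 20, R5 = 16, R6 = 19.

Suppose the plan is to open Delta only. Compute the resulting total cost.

Total cost: 1433

Each market is assigned to its cheapest site among the open ones.
{Delta}: R1→Delta 7·20=140, R2→Delta 7·19=133, R3→Delta 8·24=192, R4→Delta 5·20=100, R5→Delta 10·16=160, R6→Delta 4·19=76. Service 801; fixed 632; total 1433.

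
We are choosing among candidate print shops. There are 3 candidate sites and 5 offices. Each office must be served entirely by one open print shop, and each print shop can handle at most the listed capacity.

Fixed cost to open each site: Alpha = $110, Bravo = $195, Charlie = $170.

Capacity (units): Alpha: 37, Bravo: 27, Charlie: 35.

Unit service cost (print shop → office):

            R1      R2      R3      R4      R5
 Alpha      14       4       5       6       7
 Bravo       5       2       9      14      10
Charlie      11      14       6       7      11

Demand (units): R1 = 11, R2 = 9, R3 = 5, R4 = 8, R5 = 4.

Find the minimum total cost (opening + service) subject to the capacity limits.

Open {Alpha}: R1→Alpha 14·11=154, R2→Alpha 4·9=36, R3→Alpha 5·5=25, R4→Alpha 6·8=48, R5→Alpha 7·4=28.
Loads: Alpha carries 37/37. Service 291; fixed 110; total 401.
Next best feasible plan costs 479.

Minimum total cost: 401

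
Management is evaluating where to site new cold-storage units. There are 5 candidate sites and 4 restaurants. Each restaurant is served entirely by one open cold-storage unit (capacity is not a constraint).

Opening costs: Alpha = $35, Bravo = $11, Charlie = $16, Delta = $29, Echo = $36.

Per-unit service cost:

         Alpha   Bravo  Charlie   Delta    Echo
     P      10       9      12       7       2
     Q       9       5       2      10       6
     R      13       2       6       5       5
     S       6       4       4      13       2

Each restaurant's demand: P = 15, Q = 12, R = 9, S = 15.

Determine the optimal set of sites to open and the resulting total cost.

Open Bravo, Charlie and Echo; minimum total cost 165.

For any fixed open set, each restaurant goes to its cheapest open site; total = fixed + service.
{Bravo, Charlie, Echo}: P→Echo 2·15=30, Q→Charlie 2·12=24, R→Bravo 2·9=18, S→Echo 2·15=30. Service 102; fixed 63; total 165.
{Charlie, Echo}: P→Echo 2·15=30, Q→Charlie 2·12=24, R→Echo 5·9=45, S→Echo 2·15=30. Service 129; fixed 52; total 181.
{Bravo, Echo}: P→Echo 2·15=30, Q→Bravo 5·12=60, R→Bravo 2·9=18, S→Echo 2·15=30. Service 138; fixed 47; total 185.
{Alpha, Bravo, Charlie, Delta, Echo}: service 102 + fixed 127 = 229
No other subset beats 165.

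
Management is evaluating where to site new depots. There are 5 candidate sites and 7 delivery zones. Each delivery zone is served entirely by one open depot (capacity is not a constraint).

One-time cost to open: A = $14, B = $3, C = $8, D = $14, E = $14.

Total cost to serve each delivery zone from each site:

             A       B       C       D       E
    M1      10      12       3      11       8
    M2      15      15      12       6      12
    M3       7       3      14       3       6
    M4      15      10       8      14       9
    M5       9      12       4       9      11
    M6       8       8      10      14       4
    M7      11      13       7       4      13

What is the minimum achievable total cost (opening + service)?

For any fixed open set, each delivery zone goes to its cheapest open site; total = fixed + service.
{B, C}: M1→C 3, M2→C 12, M3→B 3, M4→C 8, M5→C 4, M6→B 8, M7→C 7. Service 45; fixed 11; total 56.
{C, D}: service 38 + fixed 22 = 60
{B, C, D}: M1→C 3, M2→D 6, M3→B 3, M4→C 8, M5→C 4, M6→B 8, M7→D 4. Service 36; fixed 25; total 61.
{A, B, C, D, E}: M1→C 3, M2→D 6, M3→B 3, M4→C 8, M5→C 4, M6→E 4, M7→D 4. Service 32; fixed 53; total 85.
No other subset beats 56.

Minimum total cost: 56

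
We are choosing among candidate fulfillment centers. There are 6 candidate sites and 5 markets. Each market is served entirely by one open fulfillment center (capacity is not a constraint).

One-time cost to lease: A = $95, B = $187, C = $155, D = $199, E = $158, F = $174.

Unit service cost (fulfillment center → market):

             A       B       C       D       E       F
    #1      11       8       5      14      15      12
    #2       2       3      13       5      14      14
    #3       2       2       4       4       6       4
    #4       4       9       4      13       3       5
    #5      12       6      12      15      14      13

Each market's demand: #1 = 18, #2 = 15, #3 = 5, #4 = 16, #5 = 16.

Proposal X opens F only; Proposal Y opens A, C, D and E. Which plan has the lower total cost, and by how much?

Proposal X: {F}: #1→F 12·18=216, #2→F 14·15=210, #3→F 4·5=20, #4→F 5·16=80, #5→F 13·16=208. Service 734; fixed 174; total 908.
Proposal Y: {A, C, D, E}: #1→C 5·18=90, #2→A 2·15=30, #3→A 2·5=10, #4→E 3·16=48, #5→A 12·16=192. Service 370; fixed 607; total 977.
Difference: |908 − 977| = 69.

Proposal X is cheaper by 69.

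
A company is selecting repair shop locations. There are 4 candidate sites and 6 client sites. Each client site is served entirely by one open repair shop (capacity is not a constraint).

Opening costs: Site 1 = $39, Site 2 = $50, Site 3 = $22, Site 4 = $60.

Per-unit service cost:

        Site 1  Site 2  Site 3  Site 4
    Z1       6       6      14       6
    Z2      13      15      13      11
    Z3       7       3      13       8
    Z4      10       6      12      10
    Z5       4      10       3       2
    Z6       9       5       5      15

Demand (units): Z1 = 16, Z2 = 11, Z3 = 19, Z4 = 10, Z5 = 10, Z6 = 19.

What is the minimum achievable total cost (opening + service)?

Minimum total cost: 553

For any fixed open set, each client site goes to its cheapest open site; total = fixed + service.
{Site 2, Site 3}: Z1→Site 2 6·16=96, Z2→Site 3 13·11=143, Z3→Site 2 3·19=57, Z4→Site 2 6·10=60, Z5→Site 3 3·10=30, Z6→Site 2 5·19=95. Service 481; fixed 72; total 553.
{Site 2, Site 4}: Z1→Site 2 6·16=96, Z2→Site 4 11·11=121, Z3→Site 2 3·19=57, Z4→Site 2 6·10=60, Z5→Site 4 2·10=20, Z6→Site 2 5·19=95. Service 449; fixed 110; total 559.
{Site 1, Site 2}: Z1→Site 1 6·16=96, Z2→Site 1 13·11=143, Z3→Site 2 3·19=57, Z4→Site 2 6·10=60, Z5→Site 1 4·10=40, Z6→Site 2 5·19=95. Service 491; fixed 89; total 580.
{Site 1, Site 2, Site 3, Site 4}: service 449 + fixed 171 = 620
No other subset beats 553.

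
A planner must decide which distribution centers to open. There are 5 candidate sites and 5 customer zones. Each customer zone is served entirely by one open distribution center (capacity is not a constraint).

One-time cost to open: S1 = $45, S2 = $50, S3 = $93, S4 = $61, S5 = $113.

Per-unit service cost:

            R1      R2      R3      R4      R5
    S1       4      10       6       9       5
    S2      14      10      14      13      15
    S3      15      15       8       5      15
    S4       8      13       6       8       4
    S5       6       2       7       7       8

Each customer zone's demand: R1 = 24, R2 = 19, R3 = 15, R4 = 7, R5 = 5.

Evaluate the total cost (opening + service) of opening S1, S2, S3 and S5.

Each customer zone is assigned to its cheapest site among the open ones.
{S1, S2, S3, S5}: R1→S1 4·24=96, R2→S5 2·19=38, R3→S1 6·15=90, R4→S3 5·7=35, R5→S1 5·5=25. Service 284; fixed 301; total 585.

Total cost: 585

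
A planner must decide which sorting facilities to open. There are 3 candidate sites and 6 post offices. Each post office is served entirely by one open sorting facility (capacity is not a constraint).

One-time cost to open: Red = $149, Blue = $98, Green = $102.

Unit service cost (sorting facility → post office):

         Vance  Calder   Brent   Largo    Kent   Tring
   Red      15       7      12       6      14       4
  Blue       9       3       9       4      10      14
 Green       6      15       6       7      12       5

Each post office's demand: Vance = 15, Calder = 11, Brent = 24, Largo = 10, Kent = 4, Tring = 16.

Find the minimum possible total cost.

Minimum total cost: 627

For any fixed open set, each post office goes to its cheapest open site; total = fixed + service.
{Blue, Green}: Vance→Green 6·15=90, Calder→Blue 3·11=33, Brent→Green 6·24=144, Largo→Blue 4·10=40, Kent→Blue 10·4=40, Tring→Green 5·16=80. Service 427; fixed 200; total 627.
{Green}: Vance→Green 6·15=90, Calder→Green 15·11=165, Brent→Green 6·24=144, Largo→Green 7·10=70, Kent→Green 12·4=48, Tring→Green 5·16=80. Service 597; fixed 102; total 699.
{Red, Green}: Vance→Green 6·15=90, Calder→Red 7·11=77, Brent→Green 6·24=144, Largo→Red 6·10=60, Kent→Green 12·4=48, Tring→Red 4·16=64. Service 483; fixed 251; total 734.
{Red, Blue, Green}: service 411 + fixed 349 = 760
No other subset beats 627.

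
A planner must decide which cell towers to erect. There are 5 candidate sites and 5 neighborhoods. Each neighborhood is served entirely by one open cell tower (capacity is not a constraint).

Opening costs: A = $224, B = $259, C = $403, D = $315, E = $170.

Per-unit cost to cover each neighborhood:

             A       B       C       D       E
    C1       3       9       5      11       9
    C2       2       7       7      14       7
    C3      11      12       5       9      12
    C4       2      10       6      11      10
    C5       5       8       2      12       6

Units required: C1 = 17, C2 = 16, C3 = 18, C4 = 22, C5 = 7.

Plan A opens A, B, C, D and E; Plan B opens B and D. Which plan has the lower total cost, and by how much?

Plan B is cheaper by 325.

Plan A: {A, B, C, D, E}: C1→A 3·17=51, C2→A 2·16=32, C3→C 5·18=90, C4→A 2·22=44, C5→C 2·7=14. Service 231; fixed 1371; total 1602.
Plan B: {B, D}: C1→B 9·17=153, C2→B 7·16=112, C3→D 9·18=162, C4→B 10·22=220, C5→B 8·7=56. Service 703; fixed 574; total 1277.
Difference: |1602 − 1277| = 325.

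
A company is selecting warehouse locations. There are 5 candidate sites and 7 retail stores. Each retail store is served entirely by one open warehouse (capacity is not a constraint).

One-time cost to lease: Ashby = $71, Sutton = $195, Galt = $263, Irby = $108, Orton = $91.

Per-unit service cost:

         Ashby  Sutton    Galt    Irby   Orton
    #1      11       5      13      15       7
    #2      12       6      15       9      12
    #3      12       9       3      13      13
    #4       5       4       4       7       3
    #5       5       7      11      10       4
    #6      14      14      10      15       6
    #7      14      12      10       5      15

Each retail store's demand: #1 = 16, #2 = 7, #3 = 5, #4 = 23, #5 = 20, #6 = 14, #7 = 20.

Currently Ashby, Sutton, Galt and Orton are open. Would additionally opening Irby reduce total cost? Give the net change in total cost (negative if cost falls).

No — net change +8 (cost rises by 8).

Current service cost with {Ashby, Sutton, Galt, Orton}: 570.
Adding Irby: each retail store re-picks its cheapest; new service cost 470, saving 100.
Extra fixed cost: 108. Net change = 108 − 100 = 8.
(Totals: 1190 → 1198.)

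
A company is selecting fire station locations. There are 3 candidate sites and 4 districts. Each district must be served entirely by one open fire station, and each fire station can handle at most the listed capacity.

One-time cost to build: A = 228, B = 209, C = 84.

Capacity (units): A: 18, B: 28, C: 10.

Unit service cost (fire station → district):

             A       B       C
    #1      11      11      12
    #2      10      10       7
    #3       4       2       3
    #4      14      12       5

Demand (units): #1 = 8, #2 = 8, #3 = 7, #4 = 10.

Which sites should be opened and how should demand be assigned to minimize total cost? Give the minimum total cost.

Open {B, C}: #1→B 11·8=88, #2→B 10·8=80, #3→B 2·7=14, #4→C 5·10=50.
Loads: B carries 23/28, C carries 10/10. Service 232; fixed 293; total 525.
Next best feasible plan costs 571.

Minimum total cost: 525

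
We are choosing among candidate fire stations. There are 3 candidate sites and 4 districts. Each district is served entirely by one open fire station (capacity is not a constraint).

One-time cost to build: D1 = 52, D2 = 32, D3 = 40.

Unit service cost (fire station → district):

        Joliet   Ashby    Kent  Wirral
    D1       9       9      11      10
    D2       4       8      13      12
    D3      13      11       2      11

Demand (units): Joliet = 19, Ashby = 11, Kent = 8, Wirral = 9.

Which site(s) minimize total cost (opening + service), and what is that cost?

For any fixed open set, each district goes to its cheapest open site; total = fixed + service.
{D2, D3}: Joliet→D2 4·19=76, Ashby→D2 8·11=88, Kent→D3 2·8=16, Wirral→D3 11·9=99. Service 279; fixed 72; total 351.
{D1, D2, D3}: Joliet→D2 4·19=76, Ashby→D2 8·11=88, Kent→D3 2·8=16, Wirral→D1 10·9=90. Service 270; fixed 124; total 394.
{D2}: Joliet→D2 4·19=76, Ashby→D2 8·11=88, Kent→D2 13·8=104, Wirral→D2 12·9=108. Service 376; fixed 32; total 408.
No other subset beats 351.

Open D2 and D3; minimum total cost 351.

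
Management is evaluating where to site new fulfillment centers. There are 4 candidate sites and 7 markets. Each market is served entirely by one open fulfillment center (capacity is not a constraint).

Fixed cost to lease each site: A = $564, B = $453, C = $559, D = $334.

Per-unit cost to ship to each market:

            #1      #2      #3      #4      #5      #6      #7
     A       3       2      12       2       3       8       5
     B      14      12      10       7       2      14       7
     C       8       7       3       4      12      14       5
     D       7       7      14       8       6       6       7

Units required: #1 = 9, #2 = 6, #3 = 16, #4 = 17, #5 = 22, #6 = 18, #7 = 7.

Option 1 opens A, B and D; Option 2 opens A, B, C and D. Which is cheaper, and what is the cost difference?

Option 1: {A, B, D}: #1→A 3·9=27, #2→A 2·6=12, #3→B 10·16=160, #4→A 2·17=34, #5→B 2·22=44, #6→D 6·18=108, #7→A 5·7=35. Service 420; fixed 1351; total 1771.
Option 2: {A, B, C, D}: #1→A 3·9=27, #2→A 2·6=12, #3→C 3·16=48, #4→A 2·17=34, #5→B 2·22=44, #6→D 6·18=108, #7→A 5·7=35. Service 308; fixed 1910; total 2218.
Difference: |1771 − 2218| = 447.

Option 1 is cheaper by 447.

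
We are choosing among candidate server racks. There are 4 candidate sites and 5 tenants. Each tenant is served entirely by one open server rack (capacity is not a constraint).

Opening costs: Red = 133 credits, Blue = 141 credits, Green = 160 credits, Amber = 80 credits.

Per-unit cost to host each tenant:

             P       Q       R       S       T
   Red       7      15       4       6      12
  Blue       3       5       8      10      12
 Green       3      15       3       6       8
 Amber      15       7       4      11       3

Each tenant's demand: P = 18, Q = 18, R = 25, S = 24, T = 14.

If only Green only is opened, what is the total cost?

Total cost: 815

Each tenant is assigned to its cheapest site among the open ones.
{Green}: P→Green 3·18=54, Q→Green 15·18=270, R→Green 3·25=75, S→Green 6·24=144, T→Green 8·14=112. Service 655; fixed 160; total 815.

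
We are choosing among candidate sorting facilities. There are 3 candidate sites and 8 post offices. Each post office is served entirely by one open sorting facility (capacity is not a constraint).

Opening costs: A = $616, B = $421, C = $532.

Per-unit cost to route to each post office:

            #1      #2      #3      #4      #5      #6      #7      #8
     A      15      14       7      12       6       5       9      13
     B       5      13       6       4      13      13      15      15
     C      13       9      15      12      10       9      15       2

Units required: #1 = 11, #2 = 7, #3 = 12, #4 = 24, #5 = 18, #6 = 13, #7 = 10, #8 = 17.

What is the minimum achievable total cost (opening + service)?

Minimum total cost: 1543

For any fixed open set, each post office goes to its cheapest open site; total = fixed + service.
{B}: #1→B 5·11=55, #2→B 13·7=91, #3→B 6·12=72, #4→B 4·24=96, #5→B 13·18=234, #6→B 13·13=169, #7→B 15·10=150, #8→B 15·17=255. Service 1122; fixed 421; total 1543.
{C}: #1→C 13·11=143, #2→C 9·7=63, #3→C 15·12=180, #4→C 12·24=288, #5→C 10·18=180, #6→C 9·13=117, #7→C 15·10=150, #8→C 2·17=34. Service 1155; fixed 532; total 1687.
{B, C}: #1→B 5·11=55, #2→C 9·7=63, #3→B 6·12=72, #4→B 4·24=96, #5→C 10·18=180, #6→C 9·13=117, #7→B 15·10=150, #8→C 2·17=34. Service 767; fixed 953; total 1720.
{A, B, C}: service 583 + fixed 1569 = 2152
(All 7 nonempty subsets were checked; B only is lowest.)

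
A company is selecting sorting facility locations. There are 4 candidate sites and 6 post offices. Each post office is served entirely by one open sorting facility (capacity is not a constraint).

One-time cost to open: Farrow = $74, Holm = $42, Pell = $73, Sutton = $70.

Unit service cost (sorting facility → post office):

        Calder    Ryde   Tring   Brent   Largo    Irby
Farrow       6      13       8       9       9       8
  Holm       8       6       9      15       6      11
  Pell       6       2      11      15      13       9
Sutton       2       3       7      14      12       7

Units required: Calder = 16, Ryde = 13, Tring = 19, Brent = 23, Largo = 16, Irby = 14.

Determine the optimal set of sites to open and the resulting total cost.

For any fixed open set, each post office goes to its cheapest open site; total = fixed + service.
{Farrow, Holm, Sutton}: Calder→Sutton 2·16=32, Ryde→Sutton 3·13=39, Tring→Sutton 7·19=133, Brent→Farrow 9·23=207, Largo→Holm 6·16=96, Irby→Sutton 7·14=98. Service 605; fixed 186; total 791.
{Farrow, Sutton}: Calder→Sutton 2·16=32, Ryde→Sutton 3·13=39, Tring→Sutton 7·19=133, Brent→Farrow 9·23=207, Largo→Farrow 9·16=144, Irby→Sutton 7·14=98. Service 653; fixed 144; total 797.
{Holm, Sutton}: service 720 + fixed 112 = 832
{Farrow, Holm, Pell, Sutton}: Calder→Sutton 2·16=32, Ryde→Pell 2·13=26, Tring→Sutton 7·19=133, Brent→Farrow 9·23=207, Largo→Holm 6·16=96, Irby→Sutton 7·14=98. Service 592; fixed 259; total 851.
(All 15 nonempty subsets were checked; Farrow, Holm and Sutton is lowest.)

Open Farrow, Holm and Sutton; minimum total cost 791.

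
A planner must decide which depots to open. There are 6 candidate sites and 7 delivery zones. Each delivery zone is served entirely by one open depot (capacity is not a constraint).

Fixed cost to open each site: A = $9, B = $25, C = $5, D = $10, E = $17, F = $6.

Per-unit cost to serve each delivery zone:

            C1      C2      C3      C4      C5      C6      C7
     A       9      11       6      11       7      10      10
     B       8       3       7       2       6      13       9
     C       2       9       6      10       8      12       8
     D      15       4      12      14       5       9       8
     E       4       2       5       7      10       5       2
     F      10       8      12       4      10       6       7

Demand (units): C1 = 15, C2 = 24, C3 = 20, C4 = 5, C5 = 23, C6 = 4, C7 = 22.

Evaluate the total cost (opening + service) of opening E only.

Each delivery zone is assigned to its cheapest site among the open ones.
{E}: C1→E 4·15=60, C2→E 2·24=48, C3→E 5·20=100, C4→E 7·5=35, C5→E 10·23=230, C6→E 5·4=20, C7→E 2·22=44. Service 537; fixed 17; total 554.

Total cost: 554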